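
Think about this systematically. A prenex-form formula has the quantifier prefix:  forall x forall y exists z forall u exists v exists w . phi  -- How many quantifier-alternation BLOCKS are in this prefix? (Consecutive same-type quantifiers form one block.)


Quantifier-type sequence: A A E A E E  (A=forall, E=exists)
Group into maximal same-type runs:
  Ax2 | Ex1 | Ax1 | Ex2
Number of blocks = 4

4


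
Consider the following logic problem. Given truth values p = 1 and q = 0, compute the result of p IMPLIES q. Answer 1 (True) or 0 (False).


p = 1, q = 0
Operation: p IMPLIES q
Evaluate: 1 IMPLIES 0 = 0

0


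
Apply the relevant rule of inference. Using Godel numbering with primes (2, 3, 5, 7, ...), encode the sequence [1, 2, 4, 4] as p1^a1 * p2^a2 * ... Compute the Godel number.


Encode each element as an exponent of the corresponding prime:
  2^1 = 2
  3^2 = 9
  5^4 = 625
  7^4 = 2401
Product = 2 * 9 * 625 * 2401 = 27011250

27011250


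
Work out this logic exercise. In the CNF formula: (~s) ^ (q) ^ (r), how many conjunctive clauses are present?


A CNF formula is a conjunction of clauses.
Clauses are separated by ^.
Counting the conjuncts: 3 clauses.

3


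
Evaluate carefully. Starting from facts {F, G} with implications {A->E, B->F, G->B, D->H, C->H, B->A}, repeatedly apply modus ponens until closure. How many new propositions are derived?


Initial facts: {F, G}
Apply modus ponens to closure:
  G and G->B  =>  B
  B and B->A  =>  A
  A and A->E  =>  E
Final known: {A, B, E, F, G}
New propositions: {A, B, E}
Count = 3

3


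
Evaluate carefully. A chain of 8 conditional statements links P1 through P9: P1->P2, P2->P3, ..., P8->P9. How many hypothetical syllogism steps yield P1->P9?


With 8 implications in a chain connecting 9 propositions:
P1->P2, P2->P3, ..., P8->P9
Steps needed = (number of implications) - 1 = 8 - 1 = 7

7


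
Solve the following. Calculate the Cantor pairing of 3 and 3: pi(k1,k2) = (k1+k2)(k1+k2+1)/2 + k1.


k1 + k2 = 6
(k1+k2)(k1+k2+1)/2 = 6 * 7 / 2 = 21
pi = 21 + 3 = 24

24


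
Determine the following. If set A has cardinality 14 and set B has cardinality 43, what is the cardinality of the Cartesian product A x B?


The Cartesian product A x B contains all ordered pairs (a, b).
|A x B| = |A| * |B| = 14 * 43 = 602

602


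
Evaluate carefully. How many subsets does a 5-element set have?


The power set of a set with n elements has 2^n elements.
|P(S)| = 2^5 = 32

32


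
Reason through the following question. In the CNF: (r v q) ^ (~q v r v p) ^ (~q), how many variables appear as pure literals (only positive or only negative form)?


Check each variable for pure literal status:
p: pure positive
q: mixed (not pure)
r: pure positive
Pure literal count = 2

2


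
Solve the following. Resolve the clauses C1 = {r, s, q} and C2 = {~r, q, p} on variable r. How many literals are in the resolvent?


Remove r from C1 and ~r from C2.
C1 remainder: {s, q}
C2 remainder: {q, p}
Union (resolvent): {p, q, s}
Resolvent has 3 literal(s).

3


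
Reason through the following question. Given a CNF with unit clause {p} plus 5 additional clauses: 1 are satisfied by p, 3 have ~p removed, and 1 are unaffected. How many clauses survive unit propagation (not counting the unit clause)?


Satisfied (removed): 1
Shortened (remain): 3
Unchanged (remain): 1
Remaining = 3 + 1 = 4

4


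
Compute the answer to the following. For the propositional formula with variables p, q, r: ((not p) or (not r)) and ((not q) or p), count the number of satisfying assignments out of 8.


Evaluate all 8 assignments for p, q, r:
p=0, q=0, r=0: 1
p=0, q=0, r=1: 1
p=0, q=1, r=0: 0
p=0, q=1, r=1: 0
p=1, q=0, r=0: 1
p=1, q=0, r=1: 0
p=1, q=1, r=0: 1
p=1, q=1, r=1: 0
Satisfying count = 4

4


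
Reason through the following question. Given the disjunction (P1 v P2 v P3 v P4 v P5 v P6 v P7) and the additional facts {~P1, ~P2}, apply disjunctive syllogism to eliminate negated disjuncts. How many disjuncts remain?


Original disjuncts (7): P1, P2, P3, P4, P5, P6, P7
Negated (eliminate): ~P1, ~P2
Remaining disjuncts: P3, P4, P5, P6, P7
Count = 7 - 2 = 5

5


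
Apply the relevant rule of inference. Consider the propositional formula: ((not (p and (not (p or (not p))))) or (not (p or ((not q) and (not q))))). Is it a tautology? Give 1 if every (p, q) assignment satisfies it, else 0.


Check all 4 assignments:
p=0, q=0: 1
p=0, q=1: 1
p=1, q=0: 1
p=1, q=1: 1
Satisfying count = 4/4.
Tautology iff count = 4: yes.

1


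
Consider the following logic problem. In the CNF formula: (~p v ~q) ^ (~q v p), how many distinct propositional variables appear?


Identify each variable that appears in the formula.
Variables found: p, q
Count = 2

2


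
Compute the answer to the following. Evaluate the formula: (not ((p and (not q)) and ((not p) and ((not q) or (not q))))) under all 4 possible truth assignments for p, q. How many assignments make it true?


Check all 4 assignments:
p=0, q=0: 1
p=0, q=1: 1
p=1, q=0: 1
p=1, q=1: 1
Count of True = 4

4


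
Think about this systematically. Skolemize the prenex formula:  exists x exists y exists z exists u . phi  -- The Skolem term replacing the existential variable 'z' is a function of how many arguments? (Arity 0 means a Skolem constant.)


Quantifier prefix: exists x exists y exists z exists u
'z' is existentially quantified at position 3.
No universal quantifiers precede it.
Skolem function arity = 0 (a Skolem constant)

0


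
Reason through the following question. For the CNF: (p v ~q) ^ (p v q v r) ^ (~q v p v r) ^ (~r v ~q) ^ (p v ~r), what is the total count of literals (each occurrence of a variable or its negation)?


Counting literals in each clause:
Clause 1: 2 literal(s)
Clause 2: 3 literal(s)
Clause 3: 3 literal(s)
Clause 4: 2 literal(s)
Clause 5: 2 literal(s)
Total = 12

12


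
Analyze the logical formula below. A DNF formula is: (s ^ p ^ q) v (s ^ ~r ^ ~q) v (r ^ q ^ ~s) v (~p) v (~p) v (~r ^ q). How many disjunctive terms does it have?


A DNF formula is a disjunction of terms (conjunctions).
Terms are separated by v.
Counting the disjuncts: 6 terms.

6


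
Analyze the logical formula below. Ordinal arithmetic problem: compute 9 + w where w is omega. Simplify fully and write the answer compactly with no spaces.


Compute 9 + w.
Ordinal + is associative but NOT commutative; for finite n>0, n + w = w but w + n stays w+n.
Any finite left addend is absorbed by w on the right: 9 + w = w.
Result = w

w


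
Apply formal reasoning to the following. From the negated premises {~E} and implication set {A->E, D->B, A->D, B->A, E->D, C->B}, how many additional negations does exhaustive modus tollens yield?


Initial negated facts: {~E}
Apply modus tollens to closure:
  ~E and A->E  =>  ~A
  ~A and B->A  =>  ~B
  ~B and C->B  =>  ~C
  ~B and D->B  =>  ~D
Final negated: {~A, ~B, ~C, ~D, ~E}
New negations: {~A, ~B, ~C, ~D}
Count = 4

4


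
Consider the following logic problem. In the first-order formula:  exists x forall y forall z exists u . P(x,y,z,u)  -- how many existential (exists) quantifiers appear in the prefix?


Quantifier prefix: exists x forall y forall z exists u
Mark each quantifier type:
  E U U E
Universal count = 2, Existential count = 2
Asked for existential (exists) quantifiers: 2

2


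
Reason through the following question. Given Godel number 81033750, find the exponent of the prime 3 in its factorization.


Factorize 81033750 by dividing by 3 repeatedly.
Division steps: 3 divides 81033750 exactly 3 time(s).
Exponent of 3 = 3

3


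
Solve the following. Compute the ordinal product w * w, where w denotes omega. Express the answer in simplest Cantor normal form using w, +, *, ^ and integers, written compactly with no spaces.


Compute w * w.
Ordinal * is associative and left-distributive over +, but NOT commutative; for finite n>1, n*w = w but w*n stays w*n.
w * w = w^2 by definition.
Result = w^2

w^2


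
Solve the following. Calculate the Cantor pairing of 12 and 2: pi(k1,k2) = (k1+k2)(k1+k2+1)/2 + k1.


k1 + k2 = 14
(k1+k2)(k1+k2+1)/2 = 14 * 15 / 2 = 105
pi = 105 + 12 = 117

117


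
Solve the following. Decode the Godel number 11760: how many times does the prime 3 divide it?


Factorize 11760 by dividing by 3 repeatedly.
Division steps: 3 divides 11760 exactly 1 time(s).
Exponent of 3 = 1

1


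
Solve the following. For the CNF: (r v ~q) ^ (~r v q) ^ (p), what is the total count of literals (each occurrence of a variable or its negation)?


Counting literals in each clause:
Clause 1: 2 literal(s)
Clause 2: 2 literal(s)
Clause 3: 1 literal(s)
Total = 5

5


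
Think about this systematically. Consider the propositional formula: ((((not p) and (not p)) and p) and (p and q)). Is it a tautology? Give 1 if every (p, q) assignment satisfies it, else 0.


Check all 4 assignments:
p=0, q=0: 0
p=0, q=1: 0
p=1, q=0: 0
p=1, q=1: 0
Satisfying count = 0/4.
Tautology iff count = 4: no.

0


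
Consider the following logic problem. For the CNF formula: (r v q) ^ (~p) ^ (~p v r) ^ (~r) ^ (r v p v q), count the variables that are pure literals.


Check each variable for pure literal status:
p: mixed (not pure)
q: pure positive
r: mixed (not pure)
Pure literal count = 1

1


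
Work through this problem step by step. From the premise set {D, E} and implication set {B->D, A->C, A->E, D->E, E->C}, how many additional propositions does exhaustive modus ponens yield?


Initial facts: {D, E}
Apply modus ponens to closure:
  E and E->C  =>  C
Final known: {C, D, E}
New propositions: {C}
Count = 1

1


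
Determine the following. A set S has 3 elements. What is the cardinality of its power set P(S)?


The power set of a set with n elements has 2^n elements.
|P(S)| = 2^3 = 8

8


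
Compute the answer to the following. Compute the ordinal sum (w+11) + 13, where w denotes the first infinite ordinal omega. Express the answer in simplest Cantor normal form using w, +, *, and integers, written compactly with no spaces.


Compute (w+11) + 13.
Ordinal + is associative but NOT commutative; for finite n>0, n + w = w but w + n stays w+n.
By associativity: (w+11) + 13 = w + (11+13) = w+24.
Result = w+24

w+24


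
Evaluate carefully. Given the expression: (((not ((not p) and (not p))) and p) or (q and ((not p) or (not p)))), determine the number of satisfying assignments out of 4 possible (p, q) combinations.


Check all 4 assignments:
p=0, q=0: 0
p=0, q=1: 1
p=1, q=0: 1
p=1, q=1: 1
Count of True = 3

3


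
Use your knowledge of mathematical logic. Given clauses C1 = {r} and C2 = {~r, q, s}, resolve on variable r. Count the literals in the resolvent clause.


Remove r from C1 and ~r from C2.
C1 remainder: {}
C2 remainder: {q, s}
Union (resolvent): {q, s}
Resolvent has 2 literal(s).

2


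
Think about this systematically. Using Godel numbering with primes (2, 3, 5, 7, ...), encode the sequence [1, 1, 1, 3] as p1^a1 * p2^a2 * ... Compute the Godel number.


Encode each element as an exponent of the corresponding prime:
  2^1 = 2
  3^1 = 3
  5^1 = 5
  7^3 = 343
Product = 2 * 3 * 5 * 343 = 10290

10290


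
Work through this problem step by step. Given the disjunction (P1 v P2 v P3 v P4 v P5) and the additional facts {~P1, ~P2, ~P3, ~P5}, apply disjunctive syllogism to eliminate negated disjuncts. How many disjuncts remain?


Original disjuncts (5): P1, P2, P3, P4, P5
Negated (eliminate): ~P1, ~P2, ~P3, ~P5
Remaining disjuncts: P4
Count = 5 - 4 = 1

1


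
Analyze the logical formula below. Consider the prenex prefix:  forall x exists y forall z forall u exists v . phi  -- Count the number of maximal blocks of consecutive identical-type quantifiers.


Quantifier-type sequence: A E A A E  (A=forall, E=exists)
Group into maximal same-type runs:
  Ax1 | Ex1 | Ax2 | Ex1
Number of blocks = 4

4


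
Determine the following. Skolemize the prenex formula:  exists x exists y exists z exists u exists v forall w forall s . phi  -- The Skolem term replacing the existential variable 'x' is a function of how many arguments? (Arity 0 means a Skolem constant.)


Quantifier prefix: exists x exists y exists z exists u exists v forall w forall s
'x' is existentially quantified at position 1.
No universal quantifiers precede it.
Skolem function arity = 0 (a Skolem constant)

0


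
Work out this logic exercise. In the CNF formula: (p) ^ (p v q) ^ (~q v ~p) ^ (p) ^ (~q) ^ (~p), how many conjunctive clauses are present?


A CNF formula is a conjunction of clauses.
Clauses are separated by ^.
Counting the conjuncts: 6 clauses.

6


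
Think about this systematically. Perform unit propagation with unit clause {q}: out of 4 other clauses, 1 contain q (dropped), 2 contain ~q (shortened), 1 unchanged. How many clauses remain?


Satisfied (removed): 1
Shortened (remain): 2
Unchanged (remain): 1
Remaining = 2 + 1 = 3

3


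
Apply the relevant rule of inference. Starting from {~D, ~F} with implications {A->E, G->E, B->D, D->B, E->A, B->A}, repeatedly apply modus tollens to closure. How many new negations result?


Initial negated facts: {~D, ~F}
Apply modus tollens to closure:
  ~D and B->D  =>  ~B
Final negated: {~B, ~D, ~F}
New negations: {~B}
Count = 1

1


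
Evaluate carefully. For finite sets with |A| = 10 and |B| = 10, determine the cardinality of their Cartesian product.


The Cartesian product A x B contains all ordered pairs (a, b).
|A x B| = |A| * |B| = 10 * 10 = 100

100


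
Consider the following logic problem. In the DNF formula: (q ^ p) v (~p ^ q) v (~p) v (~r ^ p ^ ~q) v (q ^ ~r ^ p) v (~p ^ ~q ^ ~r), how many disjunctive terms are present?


A DNF formula is a disjunction of terms (conjunctions).
Terms are separated by v.
Counting the disjuncts: 6 terms.

6


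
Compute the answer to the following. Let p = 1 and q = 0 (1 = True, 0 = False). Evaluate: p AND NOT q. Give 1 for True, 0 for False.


p = 1, q = 0
Operation: p AND NOT q
Evaluate: 1 AND NOT 0 = 1

1


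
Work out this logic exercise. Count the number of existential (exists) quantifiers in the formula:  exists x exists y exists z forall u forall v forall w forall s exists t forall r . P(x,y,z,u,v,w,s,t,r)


Quantifier prefix: exists x exists y exists z forall u forall v forall w forall s exists t forall r
Mark each quantifier type:
  E E E U U U U E U
Universal count = 5, Existential count = 4
Asked for existential (exists) quantifiers: 4

4


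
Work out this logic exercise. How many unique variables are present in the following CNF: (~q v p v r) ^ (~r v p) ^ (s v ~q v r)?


Identify each variable that appears in the formula.
Variables found: p, q, r, s
Count = 4

4


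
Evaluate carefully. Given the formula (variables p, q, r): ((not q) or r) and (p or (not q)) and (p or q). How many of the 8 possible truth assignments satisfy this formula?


Evaluate all 8 assignments for p, q, r:
p=0, q=0, r=0: 0
p=0, q=0, r=1: 0
p=0, q=1, r=0: 0
p=0, q=1, r=1: 0
p=1, q=0, r=0: 1
p=1, q=0, r=1: 1
p=1, q=1, r=0: 0
p=1, q=1, r=1: 1
Satisfying count = 3

3


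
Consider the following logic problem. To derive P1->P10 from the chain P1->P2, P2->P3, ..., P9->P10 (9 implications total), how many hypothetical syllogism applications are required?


With 9 implications in a chain connecting 10 propositions:
P1->P2, P2->P3, ..., P9->P10
Steps needed = (number of implications) - 1 = 9 - 1 = 8

8


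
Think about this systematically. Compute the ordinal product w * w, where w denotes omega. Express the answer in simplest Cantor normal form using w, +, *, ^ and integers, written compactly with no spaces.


Compute w * w.
Ordinal * is associative and left-distributive over +, but NOT commutative; for finite n>1, n*w = w but w*n stays w*n.
w * w = w^2 by definition.
Result = w^2

w^2


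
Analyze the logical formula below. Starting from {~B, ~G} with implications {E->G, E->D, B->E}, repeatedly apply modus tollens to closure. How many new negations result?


Initial negated facts: {~B, ~G}
Apply modus tollens to closure:
  ~G and E->G  =>  ~E
Final negated: {~B, ~E, ~G}
New negations: {~E}
Count = 1

1


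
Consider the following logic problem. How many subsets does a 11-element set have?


The power set of a set with n elements has 2^n elements.
|P(S)| = 2^11 = 2048

2048


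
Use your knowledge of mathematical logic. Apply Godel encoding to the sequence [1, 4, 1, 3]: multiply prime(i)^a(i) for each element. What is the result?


Encode each element as an exponent of the corresponding prime:
  2^1 = 2
  3^4 = 81
  5^1 = 5
  7^3 = 343
Product = 2 * 81 * 5 * 343 = 277830

277830


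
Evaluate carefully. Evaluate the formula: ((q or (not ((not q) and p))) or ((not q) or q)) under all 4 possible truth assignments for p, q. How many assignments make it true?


Check all 4 assignments:
p=0, q=0: 1
p=0, q=1: 1
p=1, q=0: 1
p=1, q=1: 1
Count of True = 4

4


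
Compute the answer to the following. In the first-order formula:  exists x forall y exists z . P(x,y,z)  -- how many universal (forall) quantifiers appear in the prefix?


Quantifier prefix: exists x forall y exists z
Mark each quantifier type:
  E U E
Universal count = 1, Existential count = 2
Asked for universal (forall) quantifiers: 1

1


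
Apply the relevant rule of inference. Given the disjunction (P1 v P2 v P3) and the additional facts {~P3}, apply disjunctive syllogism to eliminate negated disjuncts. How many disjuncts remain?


Original disjuncts (3): P1, P2, P3
Negated (eliminate): ~P3
Remaining disjuncts: P1, P2
Count = 3 - 1 = 2

2


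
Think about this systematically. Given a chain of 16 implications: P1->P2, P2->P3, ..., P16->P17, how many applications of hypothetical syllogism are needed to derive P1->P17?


With 16 implications in a chain connecting 17 propositions:
P1->P2, P2->P3, ..., P16->P17
Steps needed = (number of implications) - 1 = 16 - 1 = 15

15


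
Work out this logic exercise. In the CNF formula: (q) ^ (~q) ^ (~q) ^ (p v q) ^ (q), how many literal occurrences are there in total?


Counting literals in each clause:
Clause 1: 1 literal(s)
Clause 2: 1 literal(s)
Clause 3: 1 literal(s)
Clause 4: 2 literal(s)
Clause 5: 1 literal(s)
Total = 6

6


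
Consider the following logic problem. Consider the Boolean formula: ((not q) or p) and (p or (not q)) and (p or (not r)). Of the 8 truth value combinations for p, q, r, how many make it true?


Evaluate all 8 assignments for p, q, r:
p=0, q=0, r=0: 1
p=0, q=0, r=1: 0
p=0, q=1, r=0: 0
p=0, q=1, r=1: 0
p=1, q=0, r=0: 1
p=1, q=0, r=1: 1
p=1, q=1, r=0: 1
p=1, q=1, r=1: 1
Satisfying count = 5

5


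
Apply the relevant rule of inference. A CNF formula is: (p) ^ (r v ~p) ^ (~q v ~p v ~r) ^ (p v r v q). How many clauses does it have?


A CNF formula is a conjunction of clauses.
Clauses are separated by ^.
Counting the conjuncts: 4 clauses.

4


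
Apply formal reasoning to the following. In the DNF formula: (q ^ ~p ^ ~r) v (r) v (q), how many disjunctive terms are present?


A DNF formula is a disjunction of terms (conjunctions).
Terms are separated by v.
Counting the disjuncts: 3 terms.

3


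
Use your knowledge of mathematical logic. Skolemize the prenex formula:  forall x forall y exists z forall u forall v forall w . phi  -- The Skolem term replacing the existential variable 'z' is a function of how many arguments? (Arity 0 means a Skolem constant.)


Quantifier prefix: forall x forall y exists z forall u forall v forall w
'z' is existentially quantified at position 3.
Universal variables preceding it: x, y
Skolem function arity = 2

2


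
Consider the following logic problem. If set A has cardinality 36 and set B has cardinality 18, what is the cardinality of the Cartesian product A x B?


The Cartesian product A x B contains all ordered pairs (a, b).
|A x B| = |A| * |B| = 36 * 18 = 648

648


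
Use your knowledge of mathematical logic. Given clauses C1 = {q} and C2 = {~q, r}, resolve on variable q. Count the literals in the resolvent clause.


Remove q from C1 and ~q from C2.
C1 remainder: {}
C2 remainder: {r}
Union (resolvent): {r}
Resolvent has 1 literal(s).

1


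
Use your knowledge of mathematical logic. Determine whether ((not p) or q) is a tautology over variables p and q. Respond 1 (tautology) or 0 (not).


Check all 4 assignments:
p=0, q=0: 1
p=0, q=1: 1
p=1, q=0: 0
p=1, q=1: 1
Satisfying count = 3/4.
Tautology iff count = 4: no.

0


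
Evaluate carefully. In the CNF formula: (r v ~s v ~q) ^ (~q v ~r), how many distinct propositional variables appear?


Identify each variable that appears in the formula.
Variables found: q, r, s
Count = 3

3


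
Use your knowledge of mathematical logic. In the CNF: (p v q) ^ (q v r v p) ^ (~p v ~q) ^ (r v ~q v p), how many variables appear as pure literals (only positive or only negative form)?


Check each variable for pure literal status:
p: mixed (not pure)
q: mixed (not pure)
r: pure positive
Pure literal count = 1

1


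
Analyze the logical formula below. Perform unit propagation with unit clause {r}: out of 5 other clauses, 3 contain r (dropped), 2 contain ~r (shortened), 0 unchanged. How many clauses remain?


Satisfied (removed): 3
Shortened (remain): 2
Unchanged (remain): 0
Remaining = 2 + 0 = 2

2


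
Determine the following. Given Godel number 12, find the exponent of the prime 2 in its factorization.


Factorize 12 by dividing by 2 repeatedly.
Division steps: 2 divides 12 exactly 2 time(s).
Exponent of 2 = 2

2


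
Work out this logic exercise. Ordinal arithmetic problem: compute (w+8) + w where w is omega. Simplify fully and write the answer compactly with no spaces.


Compute (w+8) + w.
Ordinal + is associative but NOT commutative; for finite n>0, n + w = w but w + n stays w+n.
(w+8) + w = w + (8+w) = w + w = w*2 (the finite tail 8 is absorbed by the right w).
Result = w*2

w*2


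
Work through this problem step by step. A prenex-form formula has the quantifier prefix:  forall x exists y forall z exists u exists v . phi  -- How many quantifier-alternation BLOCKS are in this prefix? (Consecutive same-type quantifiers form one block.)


Quantifier-type sequence: A E A E E  (A=forall, E=exists)
Group into maximal same-type runs:
  Ax1 | Ex1 | Ax1 | Ex2
Number of blocks = 4

4


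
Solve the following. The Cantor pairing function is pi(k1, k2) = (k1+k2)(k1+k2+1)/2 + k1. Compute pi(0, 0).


k1 + k2 = 0
(k1+k2)(k1+k2+1)/2 = 0 * 1 / 2 = 0
pi = 0 + 0 = 0

0


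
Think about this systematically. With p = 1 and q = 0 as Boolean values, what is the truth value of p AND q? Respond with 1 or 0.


p = 1, q = 0
Operation: p AND q
Evaluate: 1 AND 0 = 0

0


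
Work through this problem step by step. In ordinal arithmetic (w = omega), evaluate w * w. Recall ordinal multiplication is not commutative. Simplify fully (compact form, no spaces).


Compute w * w.
Ordinal * is associative and left-distributive over +, but NOT commutative; for finite n>1, n*w = w but w*n stays w*n.
w * w = w^2 by definition.
Result = w^2

w^2


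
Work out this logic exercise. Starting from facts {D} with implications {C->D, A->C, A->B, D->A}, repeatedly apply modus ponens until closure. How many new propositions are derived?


Initial facts: {D}
Apply modus ponens to closure:
  D and D->A  =>  A
  A and A->C  =>  C
  A and A->B  =>  B
Final known: {A, B, C, D}
New propositions: {A, B, C}
Count = 3

3


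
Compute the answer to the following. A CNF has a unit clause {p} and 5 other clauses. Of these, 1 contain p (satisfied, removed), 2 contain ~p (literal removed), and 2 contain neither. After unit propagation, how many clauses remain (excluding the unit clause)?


Satisfied (removed): 1
Shortened (remain): 2
Unchanged (remain): 2
Remaining = 2 + 2 = 4

4


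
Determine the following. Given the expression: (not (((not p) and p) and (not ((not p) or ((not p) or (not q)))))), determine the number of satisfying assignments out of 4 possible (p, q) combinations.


Check all 4 assignments:
p=0, q=0: 1
p=0, q=1: 1
p=1, q=0: 1
p=1, q=1: 1
Count of True = 4

4


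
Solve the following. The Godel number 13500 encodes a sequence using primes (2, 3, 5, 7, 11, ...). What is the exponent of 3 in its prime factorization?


Factorize 13500 by dividing by 3 repeatedly.
Division steps: 3 divides 13500 exactly 3 time(s).
Exponent of 3 = 3

3


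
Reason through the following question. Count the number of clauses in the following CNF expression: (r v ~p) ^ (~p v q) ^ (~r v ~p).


A CNF formula is a conjunction of clauses.
Clauses are separated by ^.
Counting the conjuncts: 3 clauses.

3


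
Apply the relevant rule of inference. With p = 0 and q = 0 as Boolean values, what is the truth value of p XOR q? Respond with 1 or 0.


p = 0, q = 0
Operation: p XOR q
Evaluate: 0 XOR 0 = 0

0


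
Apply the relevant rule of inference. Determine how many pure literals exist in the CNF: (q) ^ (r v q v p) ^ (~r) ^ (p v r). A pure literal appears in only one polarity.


Check each variable for pure literal status:
p: pure positive
q: pure positive
r: mixed (not pure)
Pure literal count = 2

2


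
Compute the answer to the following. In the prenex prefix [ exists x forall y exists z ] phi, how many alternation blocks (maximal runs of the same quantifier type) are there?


Quantifier-type sequence: E A E  (A=forall, E=exists)
Group into maximal same-type runs:
  Ex1 | Ax1 | Ex1
Number of blocks = 3

3


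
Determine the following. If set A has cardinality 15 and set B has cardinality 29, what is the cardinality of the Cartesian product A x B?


The Cartesian product A x B contains all ordered pairs (a, b).
|A x B| = |A| * |B| = 15 * 29 = 435

435


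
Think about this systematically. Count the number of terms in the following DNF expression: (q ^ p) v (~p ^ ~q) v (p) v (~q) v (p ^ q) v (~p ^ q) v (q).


A DNF formula is a disjunction of terms (conjunctions).
Terms are separated by v.
Counting the disjuncts: 7 terms.

7


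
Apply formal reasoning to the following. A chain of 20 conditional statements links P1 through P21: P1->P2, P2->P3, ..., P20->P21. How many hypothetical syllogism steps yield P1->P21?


With 20 implications in a chain connecting 21 propositions:
P1->P2, P2->P3, ..., P20->P21
Steps needed = (number of implications) - 1 = 20 - 1 = 19

19


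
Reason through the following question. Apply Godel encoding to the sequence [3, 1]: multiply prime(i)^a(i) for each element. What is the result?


Encode each element as an exponent of the corresponding prime:
  2^3 = 8
  3^1 = 3
Product = 8 * 3 = 24

24


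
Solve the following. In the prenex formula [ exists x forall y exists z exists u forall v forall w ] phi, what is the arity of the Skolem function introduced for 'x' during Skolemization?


Quantifier prefix: exists x forall y exists z exists u forall v forall w
'x' is existentially quantified at position 1.
No universal quantifiers precede it.
Skolem function arity = 0 (a Skolem constant)

0


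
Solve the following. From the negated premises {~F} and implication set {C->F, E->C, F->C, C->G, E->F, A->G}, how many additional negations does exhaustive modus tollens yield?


Initial negated facts: {~F}
Apply modus tollens to closure:
  ~F and C->F  =>  ~C
  ~C and E->C  =>  ~E
Final negated: {~C, ~E, ~F}
New negations: {~C, ~E}
Count = 2

2


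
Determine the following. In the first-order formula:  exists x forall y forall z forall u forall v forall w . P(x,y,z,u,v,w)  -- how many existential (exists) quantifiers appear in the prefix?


Quantifier prefix: exists x forall y forall z forall u forall v forall w
Mark each quantifier type:
  E U U U U U
Universal count = 5, Existential count = 1
Asked for existential (exists) quantifiers: 1

1


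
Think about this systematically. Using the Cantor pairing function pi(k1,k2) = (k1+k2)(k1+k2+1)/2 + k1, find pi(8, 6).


k1 + k2 = 14
(k1+k2)(k1+k2+1)/2 = 14 * 15 / 2 = 105
pi = 105 + 8 = 113

113


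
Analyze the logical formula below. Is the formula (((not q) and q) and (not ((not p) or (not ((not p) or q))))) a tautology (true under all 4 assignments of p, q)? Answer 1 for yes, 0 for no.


Check all 4 assignments:
p=0, q=0: 0
p=0, q=1: 0
p=1, q=0: 0
p=1, q=1: 0
Satisfying count = 0/4.
Tautology iff count = 4: no.

0


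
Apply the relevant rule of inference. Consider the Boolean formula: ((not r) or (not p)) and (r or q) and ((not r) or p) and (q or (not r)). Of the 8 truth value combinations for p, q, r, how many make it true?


Evaluate all 8 assignments for p, q, r:
p=0, q=0, r=0: 0
p=0, q=0, r=1: 0
p=0, q=1, r=0: 1
p=0, q=1, r=1: 0
p=1, q=0, r=0: 0
p=1, q=0, r=1: 0
p=1, q=1, r=0: 1
p=1, q=1, r=1: 0
Satisfying count = 2

2


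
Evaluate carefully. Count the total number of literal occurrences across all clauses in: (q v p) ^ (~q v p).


Counting literals in each clause:
Clause 1: 2 literal(s)
Clause 2: 2 literal(s)
Total = 4

4


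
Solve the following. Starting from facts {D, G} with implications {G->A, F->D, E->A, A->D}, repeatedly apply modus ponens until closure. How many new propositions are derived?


Initial facts: {D, G}
Apply modus ponens to closure:
  G and G->A  =>  A
Final known: {A, D, G}
New propositions: {A}
Count = 1

1


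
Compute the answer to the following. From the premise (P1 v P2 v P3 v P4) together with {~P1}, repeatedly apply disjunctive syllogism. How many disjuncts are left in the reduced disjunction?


Original disjuncts (4): P1, P2, P3, P4
Negated (eliminate): ~P1
Remaining disjuncts: P2, P3, P4
Count = 4 - 1 = 3

3


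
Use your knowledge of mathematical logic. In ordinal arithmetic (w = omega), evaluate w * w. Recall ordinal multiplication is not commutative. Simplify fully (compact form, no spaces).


Compute w * w.
Ordinal * is associative and left-distributive over +, but NOT commutative; for finite n>1, n*w = w but w*n stays w*n.
w * w = w^2 by definition.
Result = w^2

w^2


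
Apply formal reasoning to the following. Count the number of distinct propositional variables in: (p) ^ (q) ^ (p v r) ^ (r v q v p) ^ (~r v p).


Identify each variable that appears in the formula.
Variables found: p, q, r
Count = 3

3


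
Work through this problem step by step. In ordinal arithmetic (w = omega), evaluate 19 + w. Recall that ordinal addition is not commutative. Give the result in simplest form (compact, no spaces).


Compute 19 + w.
Ordinal + is associative but NOT commutative; for finite n>0, n + w = w but w + n stays w+n.
Any finite left addend is absorbed by w on the right: 19 + w = w.
Result = w

w


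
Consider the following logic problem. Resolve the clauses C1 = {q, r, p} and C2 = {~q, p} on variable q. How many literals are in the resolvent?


Remove q from C1 and ~q from C2.
C1 remainder: {r, p}
C2 remainder: {p}
Union (resolvent): {p, r}
Resolvent has 2 literal(s).

2


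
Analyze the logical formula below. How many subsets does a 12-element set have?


The power set of a set with n elements has 2^n elements.
|P(S)| = 2^12 = 4096

4096


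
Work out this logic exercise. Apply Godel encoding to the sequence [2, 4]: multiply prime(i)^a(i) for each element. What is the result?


Encode each element as an exponent of the corresponding prime:
  2^2 = 4
  3^4 = 81
Product = 4 * 81 = 324

324


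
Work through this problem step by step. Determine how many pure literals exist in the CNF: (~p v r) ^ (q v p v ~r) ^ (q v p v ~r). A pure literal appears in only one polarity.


Check each variable for pure literal status:
p: mixed (not pure)
q: pure positive
r: mixed (not pure)
Pure literal count = 1

1


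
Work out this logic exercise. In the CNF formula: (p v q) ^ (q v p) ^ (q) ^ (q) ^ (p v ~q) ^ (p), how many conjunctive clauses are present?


A CNF formula is a conjunction of clauses.
Clauses are separated by ^.
Counting the conjuncts: 6 clauses.

6


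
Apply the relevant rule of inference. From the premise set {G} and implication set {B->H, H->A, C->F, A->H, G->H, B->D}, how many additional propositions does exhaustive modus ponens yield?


Initial facts: {G}
Apply modus ponens to closure:
  G and G->H  =>  H
  H and H->A  =>  A
Final known: {A, G, H}
New propositions: {A, H}
Count = 2

2


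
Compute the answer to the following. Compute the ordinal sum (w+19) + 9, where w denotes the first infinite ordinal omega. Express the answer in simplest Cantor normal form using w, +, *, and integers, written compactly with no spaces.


Compute (w+19) + 9.
Ordinal + is associative but NOT commutative; for finite n>0, n + w = w but w + n stays w+n.
By associativity: (w+19) + 9 = w + (19+9) = w+28.
Result = w+28

w+28


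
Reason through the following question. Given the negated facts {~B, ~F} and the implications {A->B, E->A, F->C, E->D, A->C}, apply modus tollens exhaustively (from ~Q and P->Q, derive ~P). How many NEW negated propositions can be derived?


Initial negated facts: {~B, ~F}
Apply modus tollens to closure:
  ~B and A->B  =>  ~A
  ~A and E->A  =>  ~E
Final negated: {~A, ~B, ~E, ~F}
New negations: {~A, ~E}
Count = 2

2


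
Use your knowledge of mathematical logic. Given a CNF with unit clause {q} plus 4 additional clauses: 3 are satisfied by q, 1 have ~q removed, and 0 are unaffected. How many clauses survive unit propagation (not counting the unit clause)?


Satisfied (removed): 3
Shortened (remain): 1
Unchanged (remain): 0
Remaining = 1 + 0 = 1

1


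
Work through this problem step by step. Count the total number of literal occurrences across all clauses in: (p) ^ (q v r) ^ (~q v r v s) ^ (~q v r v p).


Counting literals in each clause:
Clause 1: 1 literal(s)
Clause 2: 2 literal(s)
Clause 3: 3 literal(s)
Clause 4: 3 literal(s)
Total = 9

9


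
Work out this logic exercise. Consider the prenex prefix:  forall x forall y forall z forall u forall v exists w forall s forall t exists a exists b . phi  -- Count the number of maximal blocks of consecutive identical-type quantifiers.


Quantifier-type sequence: A A A A A E A A E E  (A=forall, E=exists)
Group into maximal same-type runs:
  Ax5 | Ex1 | Ax2 | Ex2
Number of blocks = 4

4


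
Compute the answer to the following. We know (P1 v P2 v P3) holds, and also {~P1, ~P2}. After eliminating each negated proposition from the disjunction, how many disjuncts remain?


Original disjuncts (3): P1, P2, P3
Negated (eliminate): ~P1, ~P2
Remaining disjuncts: P3
Count = 3 - 2 = 1

1


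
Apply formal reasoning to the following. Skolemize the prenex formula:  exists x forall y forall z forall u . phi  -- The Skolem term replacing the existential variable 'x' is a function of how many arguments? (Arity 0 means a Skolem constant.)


Quantifier prefix: exists x forall y forall z forall u
'x' is existentially quantified at position 1.
No universal quantifiers precede it.
Skolem function arity = 0 (a Skolem constant)

0


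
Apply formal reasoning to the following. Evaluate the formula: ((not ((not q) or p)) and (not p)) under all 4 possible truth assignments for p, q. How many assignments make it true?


Check all 4 assignments:
p=0, q=0: 0
p=0, q=1: 1
p=1, q=0: 0
p=1, q=1: 0
Count of True = 1

1


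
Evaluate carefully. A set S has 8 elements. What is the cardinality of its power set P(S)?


The power set of a set with n elements has 2^n elements.
|P(S)| = 2^8 = 256

256


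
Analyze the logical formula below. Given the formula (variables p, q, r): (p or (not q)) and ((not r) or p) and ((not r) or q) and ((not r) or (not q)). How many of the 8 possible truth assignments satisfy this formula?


Evaluate all 8 assignments for p, q, r:
p=0, q=0, r=0: 1
p=0, q=0, r=1: 0
p=0, q=1, r=0: 0
p=0, q=1, r=1: 0
p=1, q=0, r=0: 1
p=1, q=0, r=1: 0
p=1, q=1, r=0: 1
p=1, q=1, r=1: 0
Satisfying count = 3

3


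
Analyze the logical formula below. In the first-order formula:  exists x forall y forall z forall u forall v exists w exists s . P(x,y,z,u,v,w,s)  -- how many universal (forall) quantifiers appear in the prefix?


Quantifier prefix: exists x forall y forall z forall u forall v exists w exists s
Mark each quantifier type:
  E U U U U E E
Universal count = 4, Existential count = 3
Asked for universal (forall) quantifiers: 4

4


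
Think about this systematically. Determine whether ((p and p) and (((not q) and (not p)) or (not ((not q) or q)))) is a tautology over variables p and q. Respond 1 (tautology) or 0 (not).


Check all 4 assignments:
p=0, q=0: 0
p=0, q=1: 0
p=1, q=0: 0
p=1, q=1: 0
Satisfying count = 0/4.
Tautology iff count = 4: no.

0


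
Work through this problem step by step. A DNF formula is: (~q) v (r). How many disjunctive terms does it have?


A DNF formula is a disjunction of terms (conjunctions).
Terms are separated by v.
Counting the disjuncts: 2 terms.

2


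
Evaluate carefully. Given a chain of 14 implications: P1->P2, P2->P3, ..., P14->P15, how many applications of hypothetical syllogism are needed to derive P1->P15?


With 14 implications in a chain connecting 15 propositions:
P1->P2, P2->P3, ..., P14->P15
Steps needed = (number of implications) - 1 = 14 - 1 = 13

13


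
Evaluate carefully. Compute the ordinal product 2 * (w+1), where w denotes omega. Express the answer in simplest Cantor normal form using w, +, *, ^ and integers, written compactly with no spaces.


Compute 2 * (w+1).
Ordinal * is associative and left-distributive over +, but NOT commutative; for finite n>1, n*w = w but w*n stays w*n.
By left-distributivity: 2 * (w+1) = 2*w + 2*1 = w + 2 = w+2.
Result = w+2

w+2


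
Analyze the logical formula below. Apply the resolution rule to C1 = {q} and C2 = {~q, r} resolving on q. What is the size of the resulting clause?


Remove q from C1 and ~q from C2.
C1 remainder: {}
C2 remainder: {r}
Union (resolvent): {r}
Resolvent has 1 literal(s).

1


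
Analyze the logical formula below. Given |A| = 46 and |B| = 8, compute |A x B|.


The Cartesian product A x B contains all ordered pairs (a, b).
|A x B| = |A| * |B| = 46 * 8 = 368

368


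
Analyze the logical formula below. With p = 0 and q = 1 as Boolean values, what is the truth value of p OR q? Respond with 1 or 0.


p = 0, q = 1
Operation: p OR q
Evaluate: 0 OR 1 = 1

1


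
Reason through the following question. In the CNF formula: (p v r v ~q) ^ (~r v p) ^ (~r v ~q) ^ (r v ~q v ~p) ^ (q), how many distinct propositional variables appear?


Identify each variable that appears in the formula.
Variables found: p, q, r
Count = 3

3


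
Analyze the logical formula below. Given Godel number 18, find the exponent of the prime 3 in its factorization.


Factorize 18 by dividing by 3 repeatedly.
Division steps: 3 divides 18 exactly 2 time(s).
Exponent of 3 = 2

2


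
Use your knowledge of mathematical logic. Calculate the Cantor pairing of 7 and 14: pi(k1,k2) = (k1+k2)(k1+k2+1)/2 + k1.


k1 + k2 = 21
(k1+k2)(k1+k2+1)/2 = 21 * 22 / 2 = 231
pi = 231 + 7 = 238

238


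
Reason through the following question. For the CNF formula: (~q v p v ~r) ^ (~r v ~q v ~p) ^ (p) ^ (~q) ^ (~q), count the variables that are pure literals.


Check each variable for pure literal status:
p: mixed (not pure)
q: pure negative
r: pure negative
Pure literal count = 2

2


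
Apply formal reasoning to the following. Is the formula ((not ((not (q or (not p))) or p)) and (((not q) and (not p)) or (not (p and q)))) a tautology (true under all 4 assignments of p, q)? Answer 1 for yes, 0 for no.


Check all 4 assignments:
p=0, q=0: 1
p=0, q=1: 1
p=1, q=0: 0
p=1, q=1: 0
Satisfying count = 2/4.
Tautology iff count = 4: no.

0


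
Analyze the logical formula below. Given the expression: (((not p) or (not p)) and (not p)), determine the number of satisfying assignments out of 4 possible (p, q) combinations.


Check all 4 assignments:
p=0, q=0: 1
p=0, q=1: 1
p=1, q=0: 0
p=1, q=1: 0
Count of True = 2

2
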